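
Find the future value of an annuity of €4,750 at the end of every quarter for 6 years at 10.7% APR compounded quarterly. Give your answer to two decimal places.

i = 0.107/4 = 0.02675 per quarter; n = 6·4 = 24.
FV = PMT · [(1+i)^n − 1] / i = 4750 · 33.058435 = 157,027.5669

€157,027.57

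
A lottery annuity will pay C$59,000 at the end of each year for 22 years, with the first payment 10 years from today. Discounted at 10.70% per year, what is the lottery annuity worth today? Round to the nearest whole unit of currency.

PV at t=9 (ordinary 22-year annuity): 59000 × a(22|0.107) = 59000 × 8.347247 = 492,487.5891
PV₀ = 492,487.5891 / (1+0.107)^9 = 492,487.5891 / 2.496483 = 197,272.5701

C$197,273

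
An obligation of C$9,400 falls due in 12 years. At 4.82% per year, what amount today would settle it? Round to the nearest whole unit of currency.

C$5,343

PV = 9,400 / (1 + 0.0482)^12 = 9,400 / 1.759259 = 5,343.1577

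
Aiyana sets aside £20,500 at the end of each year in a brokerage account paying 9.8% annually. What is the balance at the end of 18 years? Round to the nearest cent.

£916,379.58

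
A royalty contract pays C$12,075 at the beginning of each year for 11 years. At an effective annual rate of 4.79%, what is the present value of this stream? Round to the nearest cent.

PV = 12075 × [1 − (1+0.0479)^(−11)] / 0.0479 × (1+i) = 12075 × 8.801093 = 106,273.1925
(annuity-due: payments at period start, so ×(1+i).)

C$106,273.19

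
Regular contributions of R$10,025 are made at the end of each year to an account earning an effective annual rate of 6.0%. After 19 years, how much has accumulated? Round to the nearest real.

FV = 10025 × [(1+0.06)^19 − 1] / 0.06 = 10025 × 33.759992 = 338,443.9168

R$338,444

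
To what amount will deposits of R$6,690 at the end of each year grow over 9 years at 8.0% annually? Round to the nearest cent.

FV = 6690 × [(1+0.08)^9 − 1] / 0.08 = 6690 × 12.487558 = 83,541.7619

R$83,541.76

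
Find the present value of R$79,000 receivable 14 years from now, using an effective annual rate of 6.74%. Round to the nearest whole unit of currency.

R$31,699

PV = 79,000 / (1 + 0.0674)^14 = 79,000 / 2.492188 = 31,699.0548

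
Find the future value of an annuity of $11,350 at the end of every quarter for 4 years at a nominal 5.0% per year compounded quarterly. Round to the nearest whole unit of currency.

Periodic rate i = 0.05/4 = 0.0125; n = 4 × 4 = 16 periods.
FV = 11350 × [(1+0.0125)^16 − 1] / 0.0125 = 11350 × 17.591164 = 199,659.7093

$199,660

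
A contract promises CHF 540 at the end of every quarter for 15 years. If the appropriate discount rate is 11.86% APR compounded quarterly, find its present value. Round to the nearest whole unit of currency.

CHF 15,058

With 4 periods per year: i = 0.02965, n = 60.
Annuity factor a(60|0.02965) = 27.884324; PV = 540 × 27.884324 = 15,057.5351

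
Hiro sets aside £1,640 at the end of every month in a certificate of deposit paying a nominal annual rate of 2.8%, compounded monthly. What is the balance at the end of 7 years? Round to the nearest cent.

£151,992.29

i = 0.028/12 = 0.00233333 per month; n = 7·12 = 84.
FV = 1640 × [(1+0.00233333)^84 − 1] / 0.00233333 = 1640 × 92.678224 = 151,992.2877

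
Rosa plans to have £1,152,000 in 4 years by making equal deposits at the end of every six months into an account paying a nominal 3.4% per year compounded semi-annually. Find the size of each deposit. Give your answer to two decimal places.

i = 0.034/2 = 0.017 per half-year; n = 4·2 = 8.
PMT = 1.152e+06 / ( [(1+0.017)^8 − 1] / 0.017 ) = 1.152e+06 / 8.492533 = 135,648.5810

£135,648.58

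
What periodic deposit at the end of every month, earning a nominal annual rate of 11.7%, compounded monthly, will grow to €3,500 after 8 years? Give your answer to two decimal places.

€22.18

With 12 periods per year: i = 0.00975, n = 96.
FV-annuity factor = 157.767038; PMT = 3500 / 157.767038 = 22.1846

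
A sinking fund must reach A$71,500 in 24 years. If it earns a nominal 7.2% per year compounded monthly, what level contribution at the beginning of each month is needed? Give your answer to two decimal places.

A$92.70

Periodic rate i = 0.072/12 = 0.006; n = 24 × 12 = 288 periods.
PMT = 71500 / ( [(1+0.006)^288 − 1] / 0.006 × (1+i) ) = 71500 / 771.332437 = 92.6967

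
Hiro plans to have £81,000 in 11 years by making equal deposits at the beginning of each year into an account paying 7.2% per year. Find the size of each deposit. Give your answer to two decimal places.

FV-annuity factor × (1+i) = 17.100425; PMT = 81000 / 17.100425 = 4,736.7243

£4,736.72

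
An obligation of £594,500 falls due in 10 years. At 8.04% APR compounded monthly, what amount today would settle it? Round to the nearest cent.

£266,774.08

With 12 periods per year: i = 0.0067, n = 120.
PV = FV·(1+i)^(−n) = 594,500 × 0.448737 = 266,774.0768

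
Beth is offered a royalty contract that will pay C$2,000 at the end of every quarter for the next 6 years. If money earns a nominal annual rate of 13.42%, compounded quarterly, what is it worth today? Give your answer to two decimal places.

C$32,611.40

With 4 periods per year: i = 0.03355, n = 24.
Annuity factor a(24|0.03355) = 16.305702; PV = 2000 × 16.305702 = 32,611.4048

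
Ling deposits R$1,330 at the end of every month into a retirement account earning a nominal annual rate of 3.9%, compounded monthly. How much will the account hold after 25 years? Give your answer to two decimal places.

R$673,994.55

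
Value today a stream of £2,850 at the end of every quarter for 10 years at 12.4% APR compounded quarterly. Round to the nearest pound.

£64,825

Periodic rate i = 0.124/4 = 0.031; n = 10 × 4 = 40 periods.
PV = 2850 × [1 − (1+0.031)^(−40)] / 0.031 = 2850 × 22.745630 = 64,825.0446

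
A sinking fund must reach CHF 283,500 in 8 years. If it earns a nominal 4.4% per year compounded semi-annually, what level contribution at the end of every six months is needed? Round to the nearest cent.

With 2 periods per year: i = 0.022, n = 16.
PMT = 283500 / ( [(1+0.022)^16 − 1] / 0.022 ) = 283500 / 18.931485 = 14,975.0533

CHF 14,975.05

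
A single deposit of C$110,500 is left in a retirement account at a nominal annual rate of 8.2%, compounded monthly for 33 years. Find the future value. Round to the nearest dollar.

C$1,638,951

i = 0.082/12 = 0.00683333 per month; n = 33·12 = 396.
FV = 110,500 × (1 + 0.00683333)^396 = 1,638,951.3977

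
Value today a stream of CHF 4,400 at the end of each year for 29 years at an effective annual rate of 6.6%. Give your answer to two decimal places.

CHF 56,220.67

Annuity factor a(29|0.066) = 12.777425; PV = 4400 × 12.777425 = 56,220.6719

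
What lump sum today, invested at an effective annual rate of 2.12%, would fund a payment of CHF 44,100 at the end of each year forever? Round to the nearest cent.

CHF 2,080,188.68

PV = PMT / i = 44100 / 0.0212 = 2,080,188.6792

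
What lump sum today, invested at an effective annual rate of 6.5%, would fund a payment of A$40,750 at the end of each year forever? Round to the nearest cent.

A$626,923.08

PV = C/r = 40750/0.065 = 626,923.0769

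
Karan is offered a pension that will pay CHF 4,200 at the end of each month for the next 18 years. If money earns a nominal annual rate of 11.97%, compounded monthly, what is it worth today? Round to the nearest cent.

CHF 371,707.80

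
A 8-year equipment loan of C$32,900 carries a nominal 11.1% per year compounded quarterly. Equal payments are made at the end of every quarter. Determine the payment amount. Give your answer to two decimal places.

i = 0.111/4 = 0.02775 per quarter; n = 8·4 = 32.
PMT = 32900 / ( [1 − (1+0.02775)^(−32)] / 0.02775 ) = 32900 / 21.027530 = 1,564.6156

C$1,564.62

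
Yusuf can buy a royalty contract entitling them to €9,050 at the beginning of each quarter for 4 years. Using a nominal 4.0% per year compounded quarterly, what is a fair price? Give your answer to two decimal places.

€134,528.73

With 4 periods per year: i = 0.01, n = 16.
PV = PMT · [1 − (1+i)^(−n)] / i × (1+i) = 9050 · 14.865053 = 134,528.7253
(Beginning-of-period payments → annuity-due factor ×(1+i).)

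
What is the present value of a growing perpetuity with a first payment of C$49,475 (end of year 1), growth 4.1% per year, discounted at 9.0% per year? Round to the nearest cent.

PV = D₁/(r − g) = 49475/(0.09 − 0.041) = 1,009,693.8776

C$1,009,693.88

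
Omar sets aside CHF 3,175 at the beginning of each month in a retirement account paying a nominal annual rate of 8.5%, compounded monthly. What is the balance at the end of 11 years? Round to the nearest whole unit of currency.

CHF 694,645

Periodic rate i = 0.085/12 = 0.00708333; n = 11 × 12 = 132 periods.
FV = PMT · [(1+i)^n − 1] / i × (1+i) = 3175 · 218.785690 = 694,644.5642
(Beginning-of-period payments → annuity-due factor ×(1+i).)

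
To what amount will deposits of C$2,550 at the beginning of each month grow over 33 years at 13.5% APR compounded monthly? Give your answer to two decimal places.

i = 0.135/12 = 0.01125 per month; n = 33·12 = 396.
FV = PMT · [(1+i)^n − 1] / i × (1+i) = 2550 · 7455.571123 = 19,011,706.3625
(annuity-due: payments at period start, so ×(1+i).)

C$19,011,706.36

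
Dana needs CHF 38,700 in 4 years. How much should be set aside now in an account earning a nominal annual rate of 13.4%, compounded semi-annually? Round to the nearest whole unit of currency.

CHF 23,035

With 2 periods per year: i = 0.067, n = 8.
PV = FV·(1+i)^(−n) = 38,700 × 0.595230 = 23,035.3921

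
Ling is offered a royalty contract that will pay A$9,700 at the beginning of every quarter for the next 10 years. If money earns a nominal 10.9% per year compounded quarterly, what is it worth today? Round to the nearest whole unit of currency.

i = 0.109/4 = 0.02725 per quarter; n = 10·4 = 40.
Annuity factor a(40|0.02725) × (1+i) = 24.836576; PV = 9700 × 24.836576 = 240,914.7890
(annuity-due: payments at period start, so ×(1+i).)

A$240,915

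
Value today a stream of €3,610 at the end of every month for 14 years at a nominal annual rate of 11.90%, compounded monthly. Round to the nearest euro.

With 12 periods per year: i = 0.00991667, n = 168.
PV = PMT · [1 − (1+i)^(−n)] / i = 3610 · 81.624306 = 294,663.7463

€294,664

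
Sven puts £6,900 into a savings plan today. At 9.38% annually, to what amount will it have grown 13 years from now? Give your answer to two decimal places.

£22,133.09

6,900 × (1+0.0938)^13 = 6,900 × 3.207694 = 22,133.0894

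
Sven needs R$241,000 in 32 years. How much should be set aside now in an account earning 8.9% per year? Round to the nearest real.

PV = 241,000 / (1 + 0.089)^32 = 241,000 / 15.307073 = 15,744.3556

R$15,744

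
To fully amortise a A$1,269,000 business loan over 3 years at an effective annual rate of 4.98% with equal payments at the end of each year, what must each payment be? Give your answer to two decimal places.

Annuity-PV factor = 2.724269; PMT = 1.269e+06 / 2.724269 = 465,813.0458

A$465,813.05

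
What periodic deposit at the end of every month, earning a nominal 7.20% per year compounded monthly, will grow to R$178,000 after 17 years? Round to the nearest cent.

i = 0.072/12 = 0.006 per month; n = 17·12 = 204.
FV-annuity factor = 398.058076; PMT = 178000 / 398.058076 = 447.1709

R$447.17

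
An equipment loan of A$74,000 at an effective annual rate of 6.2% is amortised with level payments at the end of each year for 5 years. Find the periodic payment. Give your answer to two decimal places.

A$17,663.02

PMT = 74000 / ( [1 − (1+0.062)^(−5)] / 0.062 ) = 74000 / 4.189544 = 17,663.0218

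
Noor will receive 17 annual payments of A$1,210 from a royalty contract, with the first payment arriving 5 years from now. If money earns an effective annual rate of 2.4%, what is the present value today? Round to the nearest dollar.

PV at t=4 (ordinary 17-year annuity): 1210 × a(17|0.024) = 1210 × 13.825368 = 16,728.6948
Discount back 4 years: 16,728.6948 × (1+0.024)^(−4) = 16,728.6948 × 0.909495 = 15,214.6593

A$15,215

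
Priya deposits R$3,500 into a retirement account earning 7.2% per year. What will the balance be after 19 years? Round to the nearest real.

R$13,115

3,500 × (1+0.072)^19 = 3,500 × 3.747149 = 13,115.0203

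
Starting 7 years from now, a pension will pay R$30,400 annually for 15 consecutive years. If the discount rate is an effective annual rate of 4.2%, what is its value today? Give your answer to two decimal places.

PV at t=6 (ordinary 15-year annuity): 30400 × a(15|0.042) = 30400 × 10.964500 = 333,320.7896
PV₀ = 333,320.7896 / (1+0.042)^6 = 333,320.7896 / 1.279989 = 260,409.0590

R$260,409.06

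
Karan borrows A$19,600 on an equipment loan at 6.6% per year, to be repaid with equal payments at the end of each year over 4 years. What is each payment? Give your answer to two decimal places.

PMT = 19600 / ( [1 − (1+0.066)^(−4)] / 0.066 ) = 19600 / 3.418024 = 5,734.3071

A$5,734.31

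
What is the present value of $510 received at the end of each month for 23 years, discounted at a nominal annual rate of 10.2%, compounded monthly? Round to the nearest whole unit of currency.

$54,198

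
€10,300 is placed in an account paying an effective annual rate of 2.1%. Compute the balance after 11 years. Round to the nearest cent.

€12,945.55

FV = PV·(1+i)^n = 10,300 × 1.256849 = 12,945.5465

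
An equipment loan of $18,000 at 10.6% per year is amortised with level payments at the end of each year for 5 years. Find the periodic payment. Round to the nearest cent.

Annuity-PV factor = 3.733389; PMT = 18000 / 3.733389 = 4,821.3561

$4,821.36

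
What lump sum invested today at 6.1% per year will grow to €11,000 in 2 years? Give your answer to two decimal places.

€9,771.52

Discount factor = (1+0.061)^(−2) = 0.888320; PV = 11,000 × 0.888320 = 9,771.5153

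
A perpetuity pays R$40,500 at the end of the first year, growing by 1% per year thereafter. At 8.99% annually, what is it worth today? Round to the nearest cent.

PV = PMT / (i − g) = 40500 / (0.0899 − 0.01) = 40500 / 0.079900 = 506,883.6045

R$506,883.60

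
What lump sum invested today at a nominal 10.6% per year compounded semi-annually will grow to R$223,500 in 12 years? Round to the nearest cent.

R$64,713.76

Periodic rate i = 0.106/2 = 0.053; n = 12 × 2 = 24 periods.
PV = FV·(1+i)^(−n) = 223,500 × 0.289547 = 64,713.7578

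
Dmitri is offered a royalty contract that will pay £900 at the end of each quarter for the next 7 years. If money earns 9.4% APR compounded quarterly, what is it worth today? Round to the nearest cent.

With 4 periods per year: i = 0.0235, n = 28.
PV = PMT · [1 − (1+i)^(−n)] / i = 900 · 20.347085 = 18,312.3763

£18,312.38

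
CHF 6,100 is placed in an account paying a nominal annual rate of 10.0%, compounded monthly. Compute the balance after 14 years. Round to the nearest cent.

CHF 24,593.63

Periodic rate i = 0.1/12 = 0.00833333; n = 14 × 12 = 168 periods.
FV = 6,100 × (1 + 0.00833333)^168 = 24,593.6344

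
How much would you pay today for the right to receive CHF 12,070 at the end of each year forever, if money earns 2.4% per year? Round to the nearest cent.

CHF 502,916.67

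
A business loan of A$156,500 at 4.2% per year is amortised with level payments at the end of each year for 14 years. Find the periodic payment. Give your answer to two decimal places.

A$15,011.98

Annuity-PV factor = 10.425009; PMT = 156500 / 10.425009 = 15,011.9780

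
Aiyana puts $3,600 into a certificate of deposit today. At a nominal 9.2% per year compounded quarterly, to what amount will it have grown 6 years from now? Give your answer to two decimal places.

Periodic rate i = 0.092/4 = 0.023; n = 6 × 4 = 24 periods.
FV = 3,600 × (1 + 0.023)^24 = 6,213.2340

$6,213.23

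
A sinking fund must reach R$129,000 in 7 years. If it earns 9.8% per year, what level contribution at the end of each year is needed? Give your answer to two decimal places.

PMT = 129000 / ( [(1+0.098)^7 − 1] / 0.098 ) = 129000 / 9.429083 = 13,681.0761

R$13,681.08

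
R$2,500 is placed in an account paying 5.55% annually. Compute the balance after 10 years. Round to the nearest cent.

2,500 × (1+0.0555)^10 = 2,500 × 1.716257 = 4,290.6430

R$4,290.64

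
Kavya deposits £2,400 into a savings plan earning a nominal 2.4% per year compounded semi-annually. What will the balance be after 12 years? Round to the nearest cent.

£3,195.53

With 2 periods per year: i = 0.012, n = 24.
FV = PV·(1+i)^n = 2,400 × 1.331473 = 3,195.5347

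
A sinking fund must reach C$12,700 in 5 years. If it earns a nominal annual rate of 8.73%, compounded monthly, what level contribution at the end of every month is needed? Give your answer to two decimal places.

With 12 periods per year: i = 0.007275, n = 60.
PMT = 12700 / ( [(1+0.007275)^60 − 1] / 0.007275 ) = 12700 / 74.892000 = 169.5775

C$169.58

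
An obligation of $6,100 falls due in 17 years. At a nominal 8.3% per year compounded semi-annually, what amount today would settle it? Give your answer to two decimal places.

$1,530.79

With 2 periods per year: i = 0.0415, n = 34.
Discount factor = (1+0.0415)^(−34) = 0.250949; PV = 6,100 × 0.250949 = 1,530.7861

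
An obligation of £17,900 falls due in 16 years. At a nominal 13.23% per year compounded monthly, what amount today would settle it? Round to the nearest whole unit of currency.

£2,181

Periodic rate i = 0.1323/12 = 0.011025; n = 16 × 12 = 192 periods.
PV = FV·(1+i)^(−n) = 17,900 × 0.121819 = 2,180.5661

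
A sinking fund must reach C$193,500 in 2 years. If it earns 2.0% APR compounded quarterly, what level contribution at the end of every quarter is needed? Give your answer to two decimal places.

Periodic rate i = 0.02/4 = 0.005; n = 2 × 4 = 8 periods.
FV-annuity factor = 8.141409; PMT = 193500 / 8.141409 = 23,767.3854

C$23,767.39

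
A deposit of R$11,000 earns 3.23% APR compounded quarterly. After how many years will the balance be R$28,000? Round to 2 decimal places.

Periodic rate i = 0.0323/4 = 0.008075.
n = ln(28000/11000) / ln(1+0.008075) = ln(2.54545) / 0.008043 = 116.1705 quarters
= 116.1705/4 years

29.04 years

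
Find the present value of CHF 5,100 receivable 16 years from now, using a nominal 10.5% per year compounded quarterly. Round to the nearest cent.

Periodic rate i = 0.105/4 = 0.02625; n = 16 × 4 = 64 periods.
PV = FV·(1+i)^(−n) = 5,100 × 0.190457 = 971.3311

CHF 971.33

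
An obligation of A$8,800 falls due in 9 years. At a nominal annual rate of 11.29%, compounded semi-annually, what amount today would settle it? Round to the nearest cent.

i = 0.1129/2 = 0.05645 per half-year; n = 9·2 = 18.
PV = 8,800 / (1 + 0.05645)^18 = 8,800 / 2.687083 = 3,274.9270

A$3,274.93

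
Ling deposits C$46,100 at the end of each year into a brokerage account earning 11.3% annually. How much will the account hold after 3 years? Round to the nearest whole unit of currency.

Accumulation factor s(3|0.113) = 3.351769; FV = 46100 × 3.351769 = 154,516.5509

C$154,517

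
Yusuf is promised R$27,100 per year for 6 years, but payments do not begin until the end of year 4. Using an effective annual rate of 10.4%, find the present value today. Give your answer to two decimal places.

R$86,696.76

PV at t=3 (ordinary 6-year annuity): 27100 × a(6|0.104) = 27100 × 4.304679 = 116,656.8035
PV₀ = 116,656.8035 / (1+0.104)^3 = 116,656.8035 / 1.345573 = 86,696.7569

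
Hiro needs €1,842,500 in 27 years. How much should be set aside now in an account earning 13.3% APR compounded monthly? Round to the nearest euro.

€51,813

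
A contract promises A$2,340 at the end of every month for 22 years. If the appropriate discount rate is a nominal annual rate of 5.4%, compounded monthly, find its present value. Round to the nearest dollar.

A$361,065

i = 0.054/12 = 0.0045 per month; n = 22·12 = 264.
PV = PMT · [1 − (1+i)^(−n)] / i = 2340 · 154.301384 = 361,065.2375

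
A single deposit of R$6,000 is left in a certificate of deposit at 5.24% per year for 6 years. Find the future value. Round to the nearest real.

6,000 × (1+0.0524)^6 = 6,000 × 1.358579 = 8,151.4766

R$8,151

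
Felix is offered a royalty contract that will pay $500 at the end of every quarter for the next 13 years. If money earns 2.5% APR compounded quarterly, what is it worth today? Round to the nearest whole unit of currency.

Periodic rate i = 0.025/4 = 0.00625; n = 13 × 4 = 52 periods.
PV = PMT · [1 − (1+i)^(−n)] / i = 500 · 44.278641 = 22,139.3203

$22,139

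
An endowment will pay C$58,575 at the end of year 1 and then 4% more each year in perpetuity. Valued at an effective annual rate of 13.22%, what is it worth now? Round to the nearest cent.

C$635,303.69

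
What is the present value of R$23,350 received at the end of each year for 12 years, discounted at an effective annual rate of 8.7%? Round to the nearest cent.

PV = 23350 × [1 − (1+0.087)^(−12)] / 0.087 = 23350 × 7.270230 = 169,759.8803

R$169,759.88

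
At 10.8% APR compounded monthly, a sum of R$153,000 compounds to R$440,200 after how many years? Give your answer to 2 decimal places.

Periodic rate i = 0.108/12 = 0.009.
n = ln(440200/153000) / ln(1+0.009) = ln(2.87712) / 0.008960 = 117.9489 months
= 117.9489/12 years

9.83 years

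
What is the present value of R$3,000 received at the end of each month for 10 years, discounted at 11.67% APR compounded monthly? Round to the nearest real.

R$211,910

With 12 periods per year: i = 0.009725, n = 120.
PV = 3000 × [1 − (1+0.009725)^(−120)] / 0.009725 = 3000 × 70.636554 = 211,909.6634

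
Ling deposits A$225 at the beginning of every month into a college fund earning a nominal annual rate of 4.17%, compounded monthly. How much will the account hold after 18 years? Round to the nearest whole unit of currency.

A$72,479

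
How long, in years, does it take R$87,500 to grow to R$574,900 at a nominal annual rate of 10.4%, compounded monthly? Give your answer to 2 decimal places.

18.18 years

Periodic rate i = 0.104/12 = 0.00866667.
(1+i)^n = 574900/87500 = 6.57029, so n = ln 6.57029 / ln 1.00867 = 218.1581 months
= 218.1581/12 years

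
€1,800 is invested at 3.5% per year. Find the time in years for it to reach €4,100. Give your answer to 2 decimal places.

(1+i)^n = 4100/1800 = 2.27778, so n = ln 2.27778 / ln 1.035 = 23.9292 years

23.93 years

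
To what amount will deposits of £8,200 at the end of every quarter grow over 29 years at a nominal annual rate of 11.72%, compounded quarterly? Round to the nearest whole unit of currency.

£7,696,686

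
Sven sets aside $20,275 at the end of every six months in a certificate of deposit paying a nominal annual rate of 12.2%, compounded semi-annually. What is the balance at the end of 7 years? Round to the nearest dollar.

$429,082

i = 0.122/2 = 0.061 per half-year; n = 7·2 = 14.
Accumulation factor s(14|0.061) = 21.163094; FV = 20275 × 21.163094 = 429,081.7375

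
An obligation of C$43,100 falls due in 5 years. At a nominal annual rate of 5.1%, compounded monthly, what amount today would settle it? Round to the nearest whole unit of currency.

Periodic rate i = 0.051/12 = 0.00425; n = 5 × 12 = 60 periods.
PV = FV·(1+i)^(−n) = 43,100 × 0.775335 = 33,416.9529

C$33,417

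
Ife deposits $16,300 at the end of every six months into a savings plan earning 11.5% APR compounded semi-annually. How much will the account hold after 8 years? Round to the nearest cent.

$409,956.77

With 2 periods per year: i = 0.0575, n = 16.
Accumulation factor s(16|0.0575) = 25.150722; FV = 16300 × 25.150722 = 409,956.7683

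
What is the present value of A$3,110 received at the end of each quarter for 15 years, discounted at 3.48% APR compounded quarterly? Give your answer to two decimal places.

A$144,892.50

Periodic rate i = 0.0348/4 = 0.0087; n = 15 × 4 = 60 periods.
PV = PMT · [1 − (1+i)^(−n)] / i = 3110 · 46.589227 = 144,892.4959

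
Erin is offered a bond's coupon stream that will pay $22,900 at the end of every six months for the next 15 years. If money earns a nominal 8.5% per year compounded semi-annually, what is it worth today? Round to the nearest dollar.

$384,239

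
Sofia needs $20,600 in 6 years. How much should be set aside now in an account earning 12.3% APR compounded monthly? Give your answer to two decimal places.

Periodic rate i = 0.123/12 = 0.01025; n = 6 × 12 = 72 periods.
PV = FV·(1+i)^(−n) = 20,600 × 0.479868 = 9,885.2889

$9,885.29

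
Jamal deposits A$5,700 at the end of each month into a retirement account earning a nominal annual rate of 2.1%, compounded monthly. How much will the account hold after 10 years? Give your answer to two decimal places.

A$760,385.40

Periodic rate i = 0.021/12 = 0.00175; n = 10 × 12 = 120 periods.
FV = 5700 × [(1+0.00175)^120 − 1] / 0.00175 = 5700 × 133.400947 = 760,385.3955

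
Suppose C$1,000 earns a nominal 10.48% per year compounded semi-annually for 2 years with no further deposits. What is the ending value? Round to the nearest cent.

C$1,226.66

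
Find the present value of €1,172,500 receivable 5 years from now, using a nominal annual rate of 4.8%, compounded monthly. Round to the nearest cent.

Periodic rate i = 0.048/12 = 0.004; n = 5 × 12 = 60 periods.
PV = FV·(1+i)^(−n) = 1,172,500 × 0.787005 = 922,762.8099

€922,762.81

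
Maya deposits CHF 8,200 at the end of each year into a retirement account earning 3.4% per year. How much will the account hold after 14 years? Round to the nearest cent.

CHF 143,966.95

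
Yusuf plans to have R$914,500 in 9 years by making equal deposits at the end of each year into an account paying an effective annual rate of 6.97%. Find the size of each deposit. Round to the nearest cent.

PMT = 914500 / ( [(1+0.0697)^9 − 1] / 0.0697 ) = 914500 / 11.963060 = 76,443.6499

R$76,443.65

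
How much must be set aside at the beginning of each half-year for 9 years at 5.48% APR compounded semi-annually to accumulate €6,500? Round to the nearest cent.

€276.60

Periodic rate i = 0.0548/2 = 0.0274; n = 9 × 2 = 18 periods.
FV-annuity factor × (1+i) = 23.499614; PMT = 6500 / 23.499614 = 276.6003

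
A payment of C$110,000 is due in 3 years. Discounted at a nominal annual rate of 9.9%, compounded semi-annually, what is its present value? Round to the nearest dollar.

C$82,319

Periodic rate i = 0.099/2 = 0.0495; n = 3 × 2 = 6 periods.
PV = FV·(1+i)^(−n) = 110,000 × 0.748351 = 82,318.6098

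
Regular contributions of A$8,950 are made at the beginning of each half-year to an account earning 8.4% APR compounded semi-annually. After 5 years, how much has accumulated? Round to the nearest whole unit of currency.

With 2 periods per year: i = 0.042, n = 10.
Accumulation factor s(10|0.042) × (1+i) = 12.627009; FV = 8950 × 12.627009 = 113,011.7294
(Beginning-of-period payments → annuity-due factor ×(1+i).)

A$113,012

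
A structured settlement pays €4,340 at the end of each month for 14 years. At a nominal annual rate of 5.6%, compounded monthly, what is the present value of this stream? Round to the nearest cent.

i = 0.056/12 = 0.00466667 per month; n = 14·12 = 168.
PV = 4340 × [1 − (1+0.00466667)^(−168)] / 0.00466667 = 4340 × 116.269404 = 504,609.2118

€504,609.21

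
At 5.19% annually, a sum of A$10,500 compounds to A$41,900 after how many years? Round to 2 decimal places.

(1+i)^n = 41900/10500 = 3.99048, so n = ln 3.99048 / ln 1.0519 = 27.3511 years

27.35 years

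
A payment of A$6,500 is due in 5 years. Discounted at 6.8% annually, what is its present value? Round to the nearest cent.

Discount factor = (1+0.068)^(−5) = 0.719687; PV = 6,500 × 0.719687 = 4,677.9663

A$4,677.97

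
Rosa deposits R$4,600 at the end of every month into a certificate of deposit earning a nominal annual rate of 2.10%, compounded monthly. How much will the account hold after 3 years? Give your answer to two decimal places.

R$170,773.55

With 12 periods per year: i = 0.00175, n = 36.
FV = PMT · [(1+i)^n − 1] / i = 4600 · 37.124686 = 170,773.5534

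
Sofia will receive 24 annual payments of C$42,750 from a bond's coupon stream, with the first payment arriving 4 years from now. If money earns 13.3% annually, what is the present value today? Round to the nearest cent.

C$209,963.60

Value one period before first payment (t=3): 42750 × [1 − (1+0.133)^(−24)] / 0.133 = 42750 × 7.143279 = 305,375.1857
PV₀ = 305,375.1857 / (1+0.133)^3 = 305,375.1857 / 1.454420 = 209,963.6019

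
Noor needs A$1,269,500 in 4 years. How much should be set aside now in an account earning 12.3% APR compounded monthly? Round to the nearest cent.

i = 0.123/12 = 0.01025 per month; n = 4·12 = 48.
PV = FV·(1+i)^(−n) = 1,269,500 × 0.612935 = 778,121.5939

A$778,121.59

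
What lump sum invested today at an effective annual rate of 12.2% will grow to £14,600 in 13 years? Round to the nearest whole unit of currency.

£3,269

Discount factor = (1+0.122)^(−13) = 0.223920; PV = 14,600 × 0.223920 = 3,269.2318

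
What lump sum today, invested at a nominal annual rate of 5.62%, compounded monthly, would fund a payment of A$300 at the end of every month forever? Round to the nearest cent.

A$64,056.94

Periodic rate i = 0.0562/12 = 0.00468333.
PV = PMT / i = 300 / 0.00468333 = 64,056.9395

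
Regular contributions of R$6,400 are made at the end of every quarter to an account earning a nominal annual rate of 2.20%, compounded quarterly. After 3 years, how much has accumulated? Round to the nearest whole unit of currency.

Periodic rate i = 0.022/4 = 0.0055; n = 3 × 4 = 12 periods.
FV = 6400 × [(1+0.0055)^12 − 1] / 0.0055 = 6400 × 12.369738 = 79,166.3237

R$79,166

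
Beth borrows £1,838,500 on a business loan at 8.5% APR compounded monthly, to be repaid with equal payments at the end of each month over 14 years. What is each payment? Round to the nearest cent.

£18,751.20

i = 0.085/12 = 0.00708333 per month; n = 14·12 = 168.
Annuity-PV factor = 98.047046; PMT = 1.8385e+06 / 98.047046 = 18,751.2023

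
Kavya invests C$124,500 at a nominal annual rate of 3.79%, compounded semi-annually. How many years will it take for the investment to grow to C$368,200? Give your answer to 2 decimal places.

Periodic rate i = 0.0379/2 = 0.01895.
(1+i)^n = 368200/124500 = 2.95743, so n = ln 2.95743 / ln 1.01895 = 57.7605 half-years
= 57.7605/2 years

28.88 years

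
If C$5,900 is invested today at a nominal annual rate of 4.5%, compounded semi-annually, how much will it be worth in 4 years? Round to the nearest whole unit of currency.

i = 0.045/2 = 0.0225 per half-year; n = 4·2 = 8.
FV = PV·(1+i)^n = 5,900 × 1.194831 = 7,049.5037

C$7,050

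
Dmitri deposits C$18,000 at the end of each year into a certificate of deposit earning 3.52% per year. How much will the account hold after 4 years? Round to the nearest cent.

C$75,891.60

FV = PMT · [(1+i)^n − 1] / i = 18000 · 4.216200 = 75,891.5959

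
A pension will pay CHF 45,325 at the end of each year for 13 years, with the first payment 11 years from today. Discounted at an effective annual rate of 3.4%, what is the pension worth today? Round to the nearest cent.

CHF 336,376.06

PV at t=10 (ordinary 13-year annuity): 45325 × a(13|0.034) = 45325 × 10.367944 = 469,927.0716
Discount back 10 years: 469,927.0716 × (1+0.034)^(−10) = 469,927.0716 × 0.715805 = 336,376.0582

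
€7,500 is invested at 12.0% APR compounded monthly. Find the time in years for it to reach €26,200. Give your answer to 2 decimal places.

10.48 years

Periodic rate i = 0.12/12 = 0.01.
(1+i)^n = 26200/7500 = 3.49333, so n = ln 3.49333 / ln 1.01 = 125.7100 months
= 125.7100/12 years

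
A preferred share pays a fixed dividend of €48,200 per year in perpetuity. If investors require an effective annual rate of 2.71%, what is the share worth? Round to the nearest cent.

€1,778,597.79

PV = C/r = 48200/0.0271 = 1,778,597.7860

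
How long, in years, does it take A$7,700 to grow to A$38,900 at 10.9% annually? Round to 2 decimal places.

n = ln(38900/7700) / ln(1+0.109) = ln(5.05195) / 0.103459 = 15.6562 years

15.66 years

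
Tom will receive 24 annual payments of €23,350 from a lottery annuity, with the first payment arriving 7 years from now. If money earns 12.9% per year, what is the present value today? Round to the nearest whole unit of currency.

PV at t=6 (ordinary 24-year annuity): 23350 × a(24|0.129) = 23350 × 7.330479 = 171,166.6763
PV₀ = 171,166.6763 / (1+0.129)^6 = 171,166.6763 / 2.070922 = 82,652.4185

€82,652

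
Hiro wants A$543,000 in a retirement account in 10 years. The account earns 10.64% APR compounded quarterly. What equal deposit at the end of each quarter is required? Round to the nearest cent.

A$7,774.17

With 4 periods per year: i = 0.0266, n = 40.
FV-annuity factor = 69.846698; PMT = 543000 / 69.846698 = 7,774.1685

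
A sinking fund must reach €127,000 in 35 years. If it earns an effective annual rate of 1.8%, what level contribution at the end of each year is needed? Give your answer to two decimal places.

€2,636.31

FV-annuity factor = 48.173333; PMT = 127000 / 48.173333 = 2,636.3133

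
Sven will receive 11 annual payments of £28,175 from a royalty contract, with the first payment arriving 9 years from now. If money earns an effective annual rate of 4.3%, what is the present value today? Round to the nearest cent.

Value one period before first payment (t=8): 28175 × [1 − (1+0.043)^(−11)] / 0.043 = 28175 × 8.620429 = 242,880.5856
PV₀ = 242,880.5856 / (1+0.043)^8 = 242,880.5856 / 1.400472 = 173,427.6478

£173,427.65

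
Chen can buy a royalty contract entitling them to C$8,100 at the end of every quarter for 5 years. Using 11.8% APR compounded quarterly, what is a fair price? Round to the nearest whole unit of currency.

With 4 periods per year: i = 0.0295, n = 20.
PV = 8100 × [1 − (1+0.0295)^(−20)] / 0.0295 = 8100 × 14.946483 = 121,066.5143

C$121,067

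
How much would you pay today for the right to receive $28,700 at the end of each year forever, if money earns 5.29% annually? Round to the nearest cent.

$542,533.08

PV = C/r = 28700/0.0529 = 542,533.0813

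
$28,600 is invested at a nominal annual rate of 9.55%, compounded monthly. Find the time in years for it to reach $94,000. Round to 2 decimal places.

12.51 years

Periodic rate i = 0.0955/12 = 0.00795833.
n = ln(94000/28600) / ln(1+0.00795833) = ln(3.28671) / 0.007927 = 150.1089 months
= 150.1089/12 years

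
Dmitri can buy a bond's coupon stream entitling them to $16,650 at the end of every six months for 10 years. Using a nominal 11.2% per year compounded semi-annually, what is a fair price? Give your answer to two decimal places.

Periodic rate i = 0.112/2 = 0.056; n = 10 × 2 = 20 periods.
PV = PMT · [1 − (1+i)^(−n)] / i = 16650 · 11.851858 = 197,333.4366

$197,333.44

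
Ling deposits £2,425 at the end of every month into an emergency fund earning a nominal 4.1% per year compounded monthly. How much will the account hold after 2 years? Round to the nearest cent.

£60,545.11

i = 0.041/12 = 0.00341667 per month; n = 2·12 = 24.
FV = 2425 × [(1+0.00341667)^24 − 1] / 0.00341667 = 2425 × 24.967057 = 60,545.1134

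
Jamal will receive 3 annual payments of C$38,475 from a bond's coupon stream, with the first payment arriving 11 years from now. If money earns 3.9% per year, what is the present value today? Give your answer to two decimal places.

C$72,966.78

Value one period before first payment (t=10): 38475 × [1 − (1+0.039)^(−3)] / 0.039 = 38475 × 2.780366 = 106,974.5969
Discount back 10 years: 106,974.5969 × (1+0.039)^(−10) = 106,974.5969 × 0.682094 = 72,966.7803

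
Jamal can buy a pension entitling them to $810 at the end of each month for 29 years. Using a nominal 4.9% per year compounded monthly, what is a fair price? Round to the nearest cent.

i = 0.049/12 = 0.00408333 per month; n = 29·12 = 348.
PV = PMT · [1 − (1+i)^(−n)] / i = 810 · 185.590507 = 150,328.3108

$150,328.31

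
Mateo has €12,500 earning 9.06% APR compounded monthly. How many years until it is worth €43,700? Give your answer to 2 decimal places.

13.87 years

Periodic rate i = 0.0906/12 = 0.00755.
n = ln(43700/12500) / ln(1+0.00755) = ln(3.49600) / 0.007522 = 166.4024 months
= 166.4024/12 years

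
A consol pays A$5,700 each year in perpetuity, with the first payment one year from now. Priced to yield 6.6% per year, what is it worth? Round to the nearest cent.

PV = C/r = 5700/0.066 = 86,363.6364

A$86,363.64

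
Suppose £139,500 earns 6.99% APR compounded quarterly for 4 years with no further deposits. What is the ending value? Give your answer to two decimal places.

£184,057.77

Periodic rate i = 0.0699/4 = 0.017475; n = 4 × 4 = 16 periods.
FV = PV·(1+i)^n = 139,500 × 1.319411 = 184,057.7725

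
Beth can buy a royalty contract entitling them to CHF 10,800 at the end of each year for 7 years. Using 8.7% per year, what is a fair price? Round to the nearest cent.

PV = PMT · [1 − (1+i)^(−n)] / i = 10800 · 5.084018 = 54,907.3950

CHF 54,907.39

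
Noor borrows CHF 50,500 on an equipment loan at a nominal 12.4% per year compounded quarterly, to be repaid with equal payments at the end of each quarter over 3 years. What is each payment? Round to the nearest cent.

With 4 periods per year: i = 0.031, n = 12.
PMT = 50500 / ( [1 − (1+0.031)^(−12)] / 0.031 ) = 50500 / 9.894845 = 5,103.6675

CHF 5,103.67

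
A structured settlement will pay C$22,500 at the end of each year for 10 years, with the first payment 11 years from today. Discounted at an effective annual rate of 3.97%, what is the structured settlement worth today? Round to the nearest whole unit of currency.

C$123,828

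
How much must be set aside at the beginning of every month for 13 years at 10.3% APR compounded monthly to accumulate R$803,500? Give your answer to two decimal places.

Periodic rate i = 0.103/12 = 0.00858333; n = 13 × 12 = 156 periods.
FV-annuity factor × (1+i) = 328.248498; PMT = 803500 / 328.248498 = 2,447.8406

R$2,447.84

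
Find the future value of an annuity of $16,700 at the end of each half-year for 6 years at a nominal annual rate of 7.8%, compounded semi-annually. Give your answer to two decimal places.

$249,496.35

Periodic rate i = 0.078/2 = 0.039; n = 6 × 2 = 12 periods.
Accumulation factor s(12|0.039) = 14.939901; FV = 16700 × 14.939901 = 249,496.3529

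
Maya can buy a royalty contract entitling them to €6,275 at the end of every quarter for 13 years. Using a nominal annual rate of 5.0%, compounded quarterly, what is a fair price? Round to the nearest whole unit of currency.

Periodic rate i = 0.05/4 = 0.0125; n = 13 × 4 = 52 periods.
PV = PMT · [1 − (1+i)^(−n)] / i = 6275 · 38.067734 = 238,875.0328

€238,875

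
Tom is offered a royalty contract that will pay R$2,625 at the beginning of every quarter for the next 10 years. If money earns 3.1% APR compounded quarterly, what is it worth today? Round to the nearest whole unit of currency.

R$90,684

With 4 periods per year: i = 0.00775, n = 40.
PV = 2625 × [1 − (1+0.00775)^(−40)] / 0.00775 × (1+i) = 2625 × 34.546449 = 90,684.4292
(annuity-due: payments at period start, so ×(1+i).)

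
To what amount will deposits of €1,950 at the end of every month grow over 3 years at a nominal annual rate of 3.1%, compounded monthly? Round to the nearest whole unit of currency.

€73,469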